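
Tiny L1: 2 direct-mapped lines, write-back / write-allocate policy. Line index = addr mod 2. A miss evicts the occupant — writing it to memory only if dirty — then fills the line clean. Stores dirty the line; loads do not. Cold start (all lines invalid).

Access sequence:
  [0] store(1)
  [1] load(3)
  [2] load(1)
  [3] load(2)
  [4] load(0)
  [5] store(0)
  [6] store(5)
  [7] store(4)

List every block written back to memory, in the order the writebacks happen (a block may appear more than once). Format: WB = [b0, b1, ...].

0: W B1 → L1 miss [D]
1: R B3 → L1 miss wb→B1 [-]
2: R B1 → L1 miss [-]
3: R B2 → L0 miss [-]
4: R B0 → L0 miss [-]
5: W B0 → L0 hit [D]
6: W B5 → L1 miss [D]
7: W B4 → L0 miss wb→B0 [D]

WB = [1, 0]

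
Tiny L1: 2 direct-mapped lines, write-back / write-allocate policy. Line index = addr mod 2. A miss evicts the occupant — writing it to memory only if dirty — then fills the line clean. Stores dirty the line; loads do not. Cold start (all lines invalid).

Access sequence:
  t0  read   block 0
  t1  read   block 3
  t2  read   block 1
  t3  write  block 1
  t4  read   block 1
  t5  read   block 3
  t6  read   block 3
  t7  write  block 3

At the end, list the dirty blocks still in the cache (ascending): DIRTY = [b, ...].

DIRTY = [3]

0: R B0 -> L0 miss  d=-]
1: R B3 -> L1 miss  d=-]
2: R B1 -> L1 miss  d=-]
3: W B1 -> L1 hit  d=D]
4: R B1 -> L1 hit  d=D]
5: R B3 -> L1 miss wb->B1  d=-]
6: R B3 -> L1 hit  d=-]
7: W B3 -> L1 hit  d=D]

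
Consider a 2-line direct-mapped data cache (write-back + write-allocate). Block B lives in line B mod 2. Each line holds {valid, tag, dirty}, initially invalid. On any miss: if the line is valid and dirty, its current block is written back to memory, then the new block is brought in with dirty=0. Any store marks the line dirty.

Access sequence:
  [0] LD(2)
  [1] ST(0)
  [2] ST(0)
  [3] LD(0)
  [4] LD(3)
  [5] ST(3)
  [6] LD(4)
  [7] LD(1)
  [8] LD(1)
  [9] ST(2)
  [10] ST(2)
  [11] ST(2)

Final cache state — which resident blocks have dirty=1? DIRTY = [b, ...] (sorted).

0: R B2 → L0 miss [-]
1: W B0 → L0 miss [D]
2: W B0 → L0 hit [D]
3: R B0 → L0 hit [D]
4: R B3 → L1 miss [-]
5: W B3 → L1 hit [D]
6: R B4 → L0 miss wb→B0 [-]
7: R B1 → L1 miss wb→B3 [-]
8: R B1 → L1 hit [-]
9: W B2 → L0 miss [D]
10: W B2 → L0 hit [D]
11: W B2 → L0 hit [D]

DIRTY = [2]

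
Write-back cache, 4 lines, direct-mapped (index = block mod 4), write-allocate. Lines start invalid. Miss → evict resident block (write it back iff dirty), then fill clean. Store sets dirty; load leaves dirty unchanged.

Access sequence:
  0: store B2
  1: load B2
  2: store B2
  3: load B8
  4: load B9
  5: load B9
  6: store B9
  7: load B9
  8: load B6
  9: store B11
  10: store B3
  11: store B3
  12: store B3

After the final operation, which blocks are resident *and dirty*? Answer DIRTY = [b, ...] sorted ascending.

0: W B2 → L2 miss [D]
1: R B2 → L2 hit [D]
2: W B2 → L2 hit [D]
3: R B8 → L0 miss [-]
4: R B9 → L1 miss [-]
5: R B9 → L1 hit [-]
6: W B9 → L1 hit [D]
7: R B9 → L1 hit [D]
8: R B6 → L2 miss wb→B2 [-]
9: W B11 → L3 miss [D]
10: W B3 → L3 miss wb→B11 [D]
11: W B3 → L3 hit [D]
12: W B3 → L3 hit [D]

DIRTY = [3, 9]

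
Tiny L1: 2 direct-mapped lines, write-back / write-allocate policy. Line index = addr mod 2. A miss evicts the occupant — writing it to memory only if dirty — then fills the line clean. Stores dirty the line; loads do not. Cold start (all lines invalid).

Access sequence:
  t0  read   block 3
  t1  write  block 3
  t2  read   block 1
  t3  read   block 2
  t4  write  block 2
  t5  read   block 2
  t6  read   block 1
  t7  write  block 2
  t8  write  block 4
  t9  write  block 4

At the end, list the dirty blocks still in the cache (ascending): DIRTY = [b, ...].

DIRTY = [4]

0: R B3 -> L1 miss  d=-]
1: W B3 -> L1 hit  d=D]
2: R B1 -> L1 miss wb->B3  d=-]
3: R B2 -> L0 miss  d=-]
4: W B2 -> L0 hit  d=D]
5: R B2 -> L0 hit  d=D]
6: R B1 -> L1 hit  d=-]
7: W B2 -> L0 hit  d=D]
8: W B4 -> L0 miss wb->B2  d=D]
9: W B4 -> L0 hit  d=D]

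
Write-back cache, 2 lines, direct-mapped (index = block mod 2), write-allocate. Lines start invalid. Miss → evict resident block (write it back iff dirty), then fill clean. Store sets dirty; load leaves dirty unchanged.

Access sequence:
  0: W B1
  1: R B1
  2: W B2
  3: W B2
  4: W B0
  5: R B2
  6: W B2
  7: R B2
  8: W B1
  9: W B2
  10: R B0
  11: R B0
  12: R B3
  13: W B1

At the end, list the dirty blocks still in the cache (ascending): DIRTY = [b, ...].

0: W B1 -> L1 miss  d=D]
1: R B1 -> L1 hit  d=D]
2: W B2 -> L0 miss  d=D]
3: W B2 -> L0 hit  d=D]
4: W B0 -> L0 miss wb->B2  d=D]
5: R B2 -> L0 miss wb->B0  d=-]
6: W B2 -> L0 hit  d=D]
7: R B2 -> L0 hit  d=D]
8: W B1 -> L1 hit  d=D]
9: W B2 -> L0 hit  d=D]
10: R B0 -> L0 miss wb->B2  d=-]
11: R B0 -> L0 hit  d=-]
12: R B3 -> L1 miss wb->B1  d=-]
13: W B1 -> L1 miss  d=D]

DIRTY = [1]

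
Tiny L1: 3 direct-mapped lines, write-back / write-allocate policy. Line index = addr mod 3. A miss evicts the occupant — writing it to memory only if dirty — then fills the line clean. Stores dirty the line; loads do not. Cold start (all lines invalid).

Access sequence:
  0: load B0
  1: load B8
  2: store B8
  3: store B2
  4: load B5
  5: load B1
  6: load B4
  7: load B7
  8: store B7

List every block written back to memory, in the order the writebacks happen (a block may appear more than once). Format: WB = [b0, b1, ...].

0: R B0 → L0 miss [-]
1: R B8 → L2 miss [-]
2: W B8 → L2 hit [D]
3: W B2 → L2 miss wb→B8 [D]
4: R B5 → L2 miss wb→B2 [-]
5: R B1 → L1 miss [-]
6: R B4 → L1 miss [-]
7: R B7 → L1 miss [-]
8: W B7 → L1 hit [D]

WB = [8, 2]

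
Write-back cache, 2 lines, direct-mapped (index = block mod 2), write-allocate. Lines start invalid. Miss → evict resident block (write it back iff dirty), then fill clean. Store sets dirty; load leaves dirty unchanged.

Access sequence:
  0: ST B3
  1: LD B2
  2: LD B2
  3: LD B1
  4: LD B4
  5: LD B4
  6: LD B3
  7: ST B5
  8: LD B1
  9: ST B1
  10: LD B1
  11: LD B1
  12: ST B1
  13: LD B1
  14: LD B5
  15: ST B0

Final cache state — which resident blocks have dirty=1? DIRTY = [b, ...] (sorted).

0: W B3 -> L1 miss  d=D]
1: R B2 -> L0 miss  d=-]
2: R B2 -> L0 hit  d=-]
3: R B1 -> L1 miss wb->B3  d=-]
4: R B4 -> L0 miss  d=-]
5: R B4 -> L0 hit  d=-]
6: R B3 -> L1 miss  d=-]
7: W B5 -> L1 miss  d=D]
8: R B1 -> L1 miss wb->B5  d=-]
9: W B1 -> L1 hit  d=D]
10: R B1 -> L1 hit  d=D]
11: R B1 -> L1 hit  d=D]
12: W B1 -> L1 hit  d=D]
13: R B1 -> L1 hit  d=D]
14: R B5 -> L1 miss wb->B1  d=-]
15: W B0 -> L0 miss  d=D]

DIRTY = [0]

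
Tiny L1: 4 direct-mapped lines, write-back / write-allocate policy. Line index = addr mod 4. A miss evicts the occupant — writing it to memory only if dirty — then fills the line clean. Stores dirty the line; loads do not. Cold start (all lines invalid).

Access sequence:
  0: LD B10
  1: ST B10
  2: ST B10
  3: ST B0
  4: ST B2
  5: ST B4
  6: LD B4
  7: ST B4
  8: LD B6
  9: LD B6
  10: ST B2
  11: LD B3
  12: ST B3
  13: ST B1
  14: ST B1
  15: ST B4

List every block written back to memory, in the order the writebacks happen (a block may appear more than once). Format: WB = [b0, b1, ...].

WB = [10, 0, 2]

  0 | R B10 → L2 miss [-]
  1 | W B10 → L2 hit [D]
  2 | W B10 → L2 hit [D]
  3 | W B0 → L0 miss [D]
  4 | W B2 → L2 miss wb→B10 [D]
  5 | W B4 → L0 miss wb→B0 [D]
  6 | R B4 → L0 hit [D]
  7 | W B4 → L0 hit [D]
  8 | R B6 → L2 miss wb→B2 [-]
  9 | R B6 → L2 hit [-]
  10 | W B2 → L2 miss [D]
  11 | R B3 → L3 miss [-]
  12 | W B3 → L3 hit [D]
  13 | W B1 → L1 miss [D]
  14 | W B1 → L1 hit [D]
  15 | W B4 → L0 hit [D]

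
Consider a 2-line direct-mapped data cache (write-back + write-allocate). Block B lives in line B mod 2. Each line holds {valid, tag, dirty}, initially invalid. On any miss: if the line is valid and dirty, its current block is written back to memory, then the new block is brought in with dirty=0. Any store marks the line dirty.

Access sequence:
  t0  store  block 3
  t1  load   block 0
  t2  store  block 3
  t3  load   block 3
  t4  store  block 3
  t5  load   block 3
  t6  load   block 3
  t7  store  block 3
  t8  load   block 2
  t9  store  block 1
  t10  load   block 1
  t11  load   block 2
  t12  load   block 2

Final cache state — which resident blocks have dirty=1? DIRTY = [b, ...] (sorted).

0: W B3 -> L1 miss  d=D]
1: R B0 -> L0 miss  d=-]
2: W B3 -> L1 hit  d=D]
3: R B3 -> L1 hit  d=D]
4: W B3 -> L1 hit  d=D]
5: R B3 -> L1 hit  d=D]
6: R B3 -> L1 hit  d=D]
7: W B3 -> L1 hit  d=D]
8: R B2 -> L0 miss  d=-]
9: W B1 -> L1 miss wb->B3  d=D]
10: R B1 -> L1 hit  d=D]
11: R B2 -> L0 hit  d=-]
12: R B2 -> L0 hit  d=-]

DIRTY = [1]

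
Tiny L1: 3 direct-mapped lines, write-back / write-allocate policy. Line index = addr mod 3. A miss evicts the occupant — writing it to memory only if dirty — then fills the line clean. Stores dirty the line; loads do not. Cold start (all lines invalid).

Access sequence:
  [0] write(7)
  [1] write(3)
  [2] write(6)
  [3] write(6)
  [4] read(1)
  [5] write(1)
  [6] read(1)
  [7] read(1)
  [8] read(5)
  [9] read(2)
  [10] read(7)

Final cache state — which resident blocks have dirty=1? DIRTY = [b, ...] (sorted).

  0 | W B7 → L1 miss [D]
  1 | W B3 → L0 miss [D]
  2 | W B6 → L0 miss wb→B3 [D]
  3 | W B6 → L0 hit [D]
  4 | R B1 → L1 miss wb→B7 [-]
  5 | W B1 → L1 hit [D]
  6 | R B1 → L1 hit [D]
  7 | R B1 → L1 hit [D]
  8 | R B5 → L2 miss [-]
  9 | R B2 → L2 miss [-]
  10 | R B7 → L1 miss wb→B1 [-]

DIRTY = [6]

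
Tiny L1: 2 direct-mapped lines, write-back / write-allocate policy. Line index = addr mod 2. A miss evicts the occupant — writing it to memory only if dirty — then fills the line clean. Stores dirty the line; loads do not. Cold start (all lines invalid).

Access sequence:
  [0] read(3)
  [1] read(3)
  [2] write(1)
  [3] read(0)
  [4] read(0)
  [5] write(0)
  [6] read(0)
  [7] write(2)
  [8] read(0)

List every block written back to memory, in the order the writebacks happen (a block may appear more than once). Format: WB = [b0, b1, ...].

WB = [0, 2]

0: R B3 → L1 miss [-]
1: R B3 → L1 hit [-]
2: W B1 → L1 miss [D]
3: R B0 → L0 miss [-]
4: R B0 → L0 hit [-]
5: W B0 → L0 hit [D]
6: R B0 → L0 hit [D]
7: W B2 → L0 miss wb→B0 [D]
8: R B0 → L0 miss wb→B2 [-]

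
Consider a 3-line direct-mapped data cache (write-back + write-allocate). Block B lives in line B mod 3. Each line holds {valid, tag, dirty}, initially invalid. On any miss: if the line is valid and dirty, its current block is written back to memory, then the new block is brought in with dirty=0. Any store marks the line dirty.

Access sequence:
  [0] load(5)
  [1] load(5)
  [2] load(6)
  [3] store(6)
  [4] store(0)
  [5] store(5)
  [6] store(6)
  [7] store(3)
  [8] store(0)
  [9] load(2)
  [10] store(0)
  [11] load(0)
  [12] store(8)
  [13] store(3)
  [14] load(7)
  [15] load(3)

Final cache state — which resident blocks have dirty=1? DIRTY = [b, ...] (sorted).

DIRTY = [3, 8]

0: R B5 -> L2 miss  d=-]
1: R B5 -> L2 hit  d=-]
2: R B6 -> L0 miss  d=-]
3: W B6 -> L0 hit  d=D]
4: W B0 -> L0 miss wb->B6  d=D]
5: W B5 -> L2 hit  d=D]
6: W B6 -> L0 miss wb->B0  d=D]
7: W B3 -> L0 miss wb->B6  d=D]
8: W B0 -> L0 miss wb->B3  d=D]
9: R B2 -> L2 miss wb->B5  d=-]
10: W B0 -> L0 hit  d=D]
11: R B0 -> L0 hit  d=D]
12: W B8 -> L2 miss  d=D]
13: W B3 -> L0 miss wb->B0  d=D]
14: R B7 -> L1 miss  d=-]
15: R B3 -> L0 hit  d=D]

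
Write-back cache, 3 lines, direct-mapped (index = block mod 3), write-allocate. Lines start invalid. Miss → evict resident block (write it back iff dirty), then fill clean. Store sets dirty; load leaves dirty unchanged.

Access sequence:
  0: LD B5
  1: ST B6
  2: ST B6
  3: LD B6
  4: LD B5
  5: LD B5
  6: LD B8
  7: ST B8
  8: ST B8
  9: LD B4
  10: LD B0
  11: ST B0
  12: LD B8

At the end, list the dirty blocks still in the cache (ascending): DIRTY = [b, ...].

  0 | R B5 → L2 miss [-]
  1 | W B6 → L0 miss [D]
  2 | W B6 → L0 hit [D]
  3 | R B6 → L0 hit [D]
  4 | R B5 → L2 hit [-]
  5 | R B5 → L2 hit [-]
  6 | R B8 → L2 miss [-]
  7 | W B8 → L2 hit [D]
  8 | W B8 → L2 hit [D]
  9 | R B4 → L1 miss [-]
  10 | R B0 → L0 miss wb→B6 [-]
  11 | W B0 → L0 hit [D]
  12 | R B8 → L2 hit [D]

DIRTY = [0, 8]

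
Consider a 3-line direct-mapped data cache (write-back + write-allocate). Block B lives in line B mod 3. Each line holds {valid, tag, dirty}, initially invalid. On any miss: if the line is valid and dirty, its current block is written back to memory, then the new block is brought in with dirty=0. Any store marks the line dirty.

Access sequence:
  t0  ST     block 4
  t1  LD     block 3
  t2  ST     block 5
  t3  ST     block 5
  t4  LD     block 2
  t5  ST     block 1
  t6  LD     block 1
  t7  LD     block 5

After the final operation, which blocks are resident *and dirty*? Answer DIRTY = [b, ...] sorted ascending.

DIRTY = [1]

  0 | W B4 → L1 miss [D]
  1 | R B3 → L0 miss [-]
  2 | W B5 → L2 miss [D]
  3 | W B5 → L2 hit [D]
  4 | R B2 → L2 miss wb→B5 [-]
  5 | W B1 → L1 miss wb→B4 [D]
  6 | R B1 → L1 hit [D]
  7 | R B5 → L2 miss [-]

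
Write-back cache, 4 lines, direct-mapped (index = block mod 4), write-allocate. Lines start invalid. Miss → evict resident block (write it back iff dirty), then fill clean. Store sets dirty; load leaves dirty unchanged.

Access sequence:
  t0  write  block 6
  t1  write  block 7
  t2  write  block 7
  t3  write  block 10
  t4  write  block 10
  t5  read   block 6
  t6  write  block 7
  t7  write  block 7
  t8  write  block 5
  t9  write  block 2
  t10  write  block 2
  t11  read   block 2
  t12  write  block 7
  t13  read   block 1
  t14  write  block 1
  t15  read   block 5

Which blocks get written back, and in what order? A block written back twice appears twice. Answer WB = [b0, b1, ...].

0: W B6 → L2 miss [D]
1: W B7 → L3 miss [D]
2: W B7 → L3 hit [D]
3: W B10 → L2 miss wb→B6 [D]
4: W B10 → L2 hit [D]
5: R B6 → L2 miss wb→B10 [-]
6: W B7 → L3 hit [D]
7: W B7 → L3 hit [D]
8: W B5 → L1 miss [D]
9: W B2 → L2 miss [D]
10: W B2 → L2 hit [D]
11: R B2 → L2 hit [D]
12: W B7 → L3 hit [D]
13: R B1 → L1 miss wb→B5 [-]
14: W B1 → L1 hit [D]
15: R B5 → L1 miss wb→B1 [-]

WB = [6, 10, 5, 1]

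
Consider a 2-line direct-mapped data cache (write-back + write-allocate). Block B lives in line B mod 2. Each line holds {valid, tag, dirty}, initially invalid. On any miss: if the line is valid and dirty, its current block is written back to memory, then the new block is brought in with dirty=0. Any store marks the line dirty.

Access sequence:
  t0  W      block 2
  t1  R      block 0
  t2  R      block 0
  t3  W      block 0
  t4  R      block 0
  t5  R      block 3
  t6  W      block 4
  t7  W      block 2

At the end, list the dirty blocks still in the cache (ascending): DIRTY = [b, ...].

DIRTY = [2]

0: W B2 -> L0 miss  d=D]
1: R B0 -> L0 miss wb->B2  d=-]
2: R B0 -> L0 hit  d=-]
3: W B0 -> L0 hit  d=D]
4: R B0 -> L0 hit  d=D]
5: R B3 -> L1 miss  d=-]
6: W B4 -> L0 miss wb->B0  d=D]
7: W B2 -> L0 miss wb->B4  d=D]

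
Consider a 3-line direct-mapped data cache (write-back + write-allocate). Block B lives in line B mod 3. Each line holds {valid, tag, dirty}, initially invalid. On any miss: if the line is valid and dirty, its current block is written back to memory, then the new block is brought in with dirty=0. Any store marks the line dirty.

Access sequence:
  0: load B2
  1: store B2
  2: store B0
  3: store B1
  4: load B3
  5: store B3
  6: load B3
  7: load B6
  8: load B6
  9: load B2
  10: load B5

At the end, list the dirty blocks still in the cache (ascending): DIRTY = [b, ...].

DIRTY = [1]

0: R B2 → L2 miss [-]
1: W B2 → L2 hit [D]
2: W B0 → L0 miss [D]
3: W B1 → L1 miss [D]
4: R B3 → L0 miss wb→B0 [-]
5: W B3 → L0 hit [D]
6: R B3 → L0 hit [D]
7: R B6 → L0 miss wb→B3 [-]
8: R B6 → L0 hit [-]
9: R B2 → L2 hit [D]
10: R B5 → L2 miss wb→B2 [-]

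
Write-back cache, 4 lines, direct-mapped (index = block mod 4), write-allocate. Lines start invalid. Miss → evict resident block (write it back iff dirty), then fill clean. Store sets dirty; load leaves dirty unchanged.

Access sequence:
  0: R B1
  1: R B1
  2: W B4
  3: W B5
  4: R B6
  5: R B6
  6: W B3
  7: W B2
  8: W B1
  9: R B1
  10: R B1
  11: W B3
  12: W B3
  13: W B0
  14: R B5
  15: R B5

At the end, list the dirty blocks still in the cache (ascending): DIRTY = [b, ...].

DIRTY = [0, 2, 3]

  0 | R B1 → L1 miss [-]
  1 | R B1 → L1 hit [-]
  2 | W B4 → L0 miss [D]
  3 | W B5 → L1 miss [D]
  4 | R B6 → L2 miss [-]
  5 | R B6 → L2 hit [-]
  6 | W B3 → L3 miss [D]
  7 | W B2 → L2 miss [D]
  8 | W B1 → L1 miss wb→B5 [D]
  9 | R B1 → L1 hit [D]
  10 | R B1 → L1 hit [D]
  11 | W B3 → L3 hit [D]
  12 | W B3 → L3 hit [D]
  13 | W B0 → L0 miss wb→B4 [D]
  14 | R B5 → L1 miss wb→B1 [-]
  15 | R B5 → L1 hit [-]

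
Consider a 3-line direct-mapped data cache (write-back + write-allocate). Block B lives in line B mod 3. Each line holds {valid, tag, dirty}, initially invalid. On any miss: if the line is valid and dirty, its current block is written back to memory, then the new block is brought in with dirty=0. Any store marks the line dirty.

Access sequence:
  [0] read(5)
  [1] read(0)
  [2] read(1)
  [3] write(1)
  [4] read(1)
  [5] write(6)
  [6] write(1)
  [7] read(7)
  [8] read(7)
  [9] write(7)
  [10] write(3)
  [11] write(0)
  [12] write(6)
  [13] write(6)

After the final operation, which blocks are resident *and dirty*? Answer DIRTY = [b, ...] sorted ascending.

  0 | R B5 → L2 miss [-]
  1 | R B0 → L0 miss [-]
  2 | R B1 → L1 miss [-]
  3 | W B1 → L1 hit [D]
  4 | R B1 → L1 hit [D]
  5 | W B6 → L0 miss [D]
  6 | W B1 → L1 hit [D]
  7 | R B7 → L1 miss wb→B1 [-]
  8 | R B7 → L1 hit [-]
  9 | W B7 → L1 hit [D]
  10 | W B3 → L0 miss wb→B6 [D]
  11 | W B0 → L0 miss wb→B3 [D]
  12 | W B6 → L0 miss wb→B0 [D]
  13 | W B6 → L0 hit [D]

DIRTY = [6, 7]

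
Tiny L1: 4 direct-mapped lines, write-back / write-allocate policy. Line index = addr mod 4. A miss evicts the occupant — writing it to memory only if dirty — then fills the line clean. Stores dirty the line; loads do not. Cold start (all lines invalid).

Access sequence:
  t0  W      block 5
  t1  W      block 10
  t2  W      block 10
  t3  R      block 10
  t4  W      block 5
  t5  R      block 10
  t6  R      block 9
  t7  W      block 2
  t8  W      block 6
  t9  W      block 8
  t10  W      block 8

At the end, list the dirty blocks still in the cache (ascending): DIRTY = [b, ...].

DIRTY = [6, 8]

0: W B5 → L1 miss [D]
1: W B10 → L2 miss [D]
2: W B10 → L2 hit [D]
3: R B10 → L2 hit [D]
4: W B5 → L1 hit [D]
5: R B10 → L2 hit [D]
6: R B9 → L1 miss wb→B5 [-]
7: W B2 → L2 miss wb→B10 [D]
8: W B6 → L2 miss wb→B2 [D]
9: W B8 → L0 miss [D]
10: W B8 → L0 hit [D]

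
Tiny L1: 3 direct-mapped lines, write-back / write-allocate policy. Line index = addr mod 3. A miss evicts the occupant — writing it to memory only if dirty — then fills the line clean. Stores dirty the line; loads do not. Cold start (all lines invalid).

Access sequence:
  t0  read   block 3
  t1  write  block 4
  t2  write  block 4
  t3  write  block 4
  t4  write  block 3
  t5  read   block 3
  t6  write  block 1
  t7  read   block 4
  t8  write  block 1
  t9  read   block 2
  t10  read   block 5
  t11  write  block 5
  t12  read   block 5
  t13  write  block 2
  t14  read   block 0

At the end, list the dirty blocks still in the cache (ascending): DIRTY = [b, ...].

0: R B3 -> L0 miss  d=-]
1: W B4 -> L1 miss  d=D]
2: W B4 -> L1 hit  d=D]
3: W B4 -> L1 hit  d=D]
4: W B3 -> L0 hit  d=D]
5: R B3 -> L0 hit  d=D]
6: W B1 -> L1 miss wb->B4  d=D]
7: R B4 -> L1 miss wb->B1  d=-]
8: W B1 -> L1 miss  d=D]
9: R B2 -> L2 miss  d=-]
10: R B5 -> L2 miss  d=-]
11: W B5 -> L2 hit  d=D]
12: R B5 -> L2 hit  d=D]
13: W B2 -> L2 miss wb->B5  d=D]
14: R B0 -> L0 miss wb->B3  d=-]

DIRTY = [1, 2]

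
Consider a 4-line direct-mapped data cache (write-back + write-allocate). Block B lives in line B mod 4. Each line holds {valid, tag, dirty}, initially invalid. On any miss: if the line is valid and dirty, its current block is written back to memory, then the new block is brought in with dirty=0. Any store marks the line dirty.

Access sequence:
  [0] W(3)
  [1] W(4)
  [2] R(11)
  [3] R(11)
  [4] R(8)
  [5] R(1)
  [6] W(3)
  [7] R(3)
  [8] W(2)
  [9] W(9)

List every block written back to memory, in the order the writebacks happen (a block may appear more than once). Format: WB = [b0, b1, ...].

WB = [3, 4]

  0 | W B3 → L3 miss [D]
  1 | W B4 → L0 miss [D]
  2 | R B11 → L3 miss wb→B3 [-]
  3 | R B11 → L3 hit [-]
  4 | R B8 → L0 miss wb→B4 [-]
  5 | R B1 → L1 miss [-]
  6 | W B3 → L3 miss [D]
  7 | R B3 → L3 hit [D]
  8 | W B2 → L2 miss [D]
  9 | W B9 → L1 miss [D]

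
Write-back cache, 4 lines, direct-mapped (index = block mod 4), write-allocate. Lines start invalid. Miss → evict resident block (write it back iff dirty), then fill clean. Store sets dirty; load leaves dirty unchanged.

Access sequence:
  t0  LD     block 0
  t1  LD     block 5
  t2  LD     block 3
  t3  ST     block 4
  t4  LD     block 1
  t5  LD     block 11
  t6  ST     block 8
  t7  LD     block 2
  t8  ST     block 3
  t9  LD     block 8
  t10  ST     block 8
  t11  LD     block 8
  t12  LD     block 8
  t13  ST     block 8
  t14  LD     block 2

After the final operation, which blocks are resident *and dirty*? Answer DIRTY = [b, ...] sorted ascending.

0: R B0 → L0 miss [-]
1: R B5 → L1 miss [-]
2: R B3 → L3 miss [-]
3: W B4 → L0 miss [D]
4: R B1 → L1 miss [-]
5: R B11 → L3 miss [-]
6: W B8 → L0 miss wb→B4 [D]
7: R B2 → L2 miss [-]
8: W B3 → L3 miss [D]
9: R B8 → L0 hit [D]
10: W B8 → L0 hit [D]
11: R B8 → L0 hit [D]
12: R B8 → L0 hit [D]
13: W B8 → L0 hit [D]
14: R B2 → L2 hit [-]

DIRTY = [3, 8]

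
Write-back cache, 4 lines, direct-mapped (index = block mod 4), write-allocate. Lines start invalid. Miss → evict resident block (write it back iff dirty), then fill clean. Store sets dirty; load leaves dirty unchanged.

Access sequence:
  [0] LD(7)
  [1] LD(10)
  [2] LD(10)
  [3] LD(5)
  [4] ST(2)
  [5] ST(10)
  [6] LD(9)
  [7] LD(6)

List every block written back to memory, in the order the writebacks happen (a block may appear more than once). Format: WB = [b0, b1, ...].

0: R B7 -> L3 miss  d=-]
1: R B10 -> L2 miss  d=-]
2: R B10 -> L2 hit  d=-]
3: R B5 -> L1 miss  d=-]
4: W B2 -> L2 miss  d=D]
5: W B10 -> L2 miss wb->B2  d=D]
6: R B9 -> L1 miss  d=-]
7: R B6 -> L2 miss wb->B10  d=-]

WB = [2, 10]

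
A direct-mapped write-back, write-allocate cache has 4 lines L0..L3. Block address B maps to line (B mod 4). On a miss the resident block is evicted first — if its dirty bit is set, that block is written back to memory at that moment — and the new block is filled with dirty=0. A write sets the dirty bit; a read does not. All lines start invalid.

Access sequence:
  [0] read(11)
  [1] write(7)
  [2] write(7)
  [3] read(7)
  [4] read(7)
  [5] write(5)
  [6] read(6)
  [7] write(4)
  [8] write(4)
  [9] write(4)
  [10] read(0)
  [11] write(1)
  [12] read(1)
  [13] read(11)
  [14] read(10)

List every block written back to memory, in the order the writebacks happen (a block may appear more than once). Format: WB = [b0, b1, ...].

  0 | R B11 → L3 miss [-]
  1 | W B7 → L3 miss [D]
  2 | W B7 → L3 hit [D]
  3 | R B7 → L3 hit [D]
  4 | R B7 → L3 hit [D]
  5 | W B5 → L1 miss [D]
  6 | R B6 → L2 miss [-]
  7 | W B4 → L0 miss [D]
  8 | W B4 → L0 hit [D]
  9 | W B4 → L0 hit [D]
  10 | R B0 → L0 miss wb→B4 [-]
  11 | W B1 → L1 miss wb→B5 [D]
  12 | R B1 → L1 hit [D]
  13 | R B11 → L3 miss wb→B7 [-]
  14 | R B10 → L2 miss [-]

WB = [4, 5, 7]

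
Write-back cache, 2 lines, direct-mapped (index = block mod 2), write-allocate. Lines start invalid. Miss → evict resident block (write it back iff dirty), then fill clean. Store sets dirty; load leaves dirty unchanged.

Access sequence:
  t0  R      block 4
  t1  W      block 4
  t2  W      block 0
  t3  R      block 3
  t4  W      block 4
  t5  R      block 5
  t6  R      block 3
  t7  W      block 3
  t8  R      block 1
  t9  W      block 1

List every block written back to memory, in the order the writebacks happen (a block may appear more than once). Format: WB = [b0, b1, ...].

WB = [4, 0, 3]

0: R B4 -> L0 miss  d=-]
1: W B4 -> L0 hit  d=D]
2: W B0 -> L0 miss wb->B4  d=D]
3: R B3 -> L1 miss  d=-]
4: W B4 -> L0 miss wb->B0  d=D]
5: R B5 -> L1 miss  d=-]
6: R B3 -> L1 miss  d=-]
7: W B3 -> L1 hit  d=D]
8: R B1 -> L1 miss wb->B3  d=-]
9: W B1 -> L1 hit  d=D]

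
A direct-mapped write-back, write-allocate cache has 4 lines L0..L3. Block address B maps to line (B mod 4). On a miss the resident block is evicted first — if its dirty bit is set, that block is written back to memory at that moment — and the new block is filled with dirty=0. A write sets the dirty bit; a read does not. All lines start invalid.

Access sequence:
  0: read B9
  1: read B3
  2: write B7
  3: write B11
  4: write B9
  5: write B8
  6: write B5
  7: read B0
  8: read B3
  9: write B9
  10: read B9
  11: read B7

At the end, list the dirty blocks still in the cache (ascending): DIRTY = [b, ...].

DIRTY = [9]

  0 | R B9 → L1 miss [-]
  1 | R B3 → L3 miss [-]
  2 | W B7 → L3 miss [D]
  3 | W B11 → L3 miss wb→B7 [D]
  4 | W B9 → L1 hit [D]
  5 | W B8 → L0 miss [D]
  6 | W B5 → L1 miss wb→B9 [D]
  7 | R B0 → L0 miss wb→B8 [-]
  8 | R B3 → L3 miss wb→B11 [-]
  9 | W B9 → L1 miss wb→B5 [D]
  10 | R B9 → L1 hit [D]
  11 | R B7 → L3 miss [-]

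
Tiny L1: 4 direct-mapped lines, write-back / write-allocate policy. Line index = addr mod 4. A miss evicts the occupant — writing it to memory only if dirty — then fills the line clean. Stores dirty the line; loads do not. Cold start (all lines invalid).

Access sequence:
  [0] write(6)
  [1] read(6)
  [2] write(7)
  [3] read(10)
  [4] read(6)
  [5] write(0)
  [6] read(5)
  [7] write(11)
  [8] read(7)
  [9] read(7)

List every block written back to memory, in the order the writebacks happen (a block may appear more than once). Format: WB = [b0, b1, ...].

WB = [6, 7, 11]

0: W B6 -> L2 miss  d=D]
1: R B6 -> L2 hit  d=D]
2: W B7 -> L3 miss  d=D]
3: R B10 -> L2 miss wb->B6  d=-]
4: R B6 -> L2 miss  d=-]
5: W B0 -> L0 miss  d=D]
6: R B5 -> L1 miss  d=-]
7: W B11 -> L3 miss wb->B7  d=D]
8: R B7 -> L3 miss wb->B11  d=-]
9: R B7 -> L3 hit  d=-]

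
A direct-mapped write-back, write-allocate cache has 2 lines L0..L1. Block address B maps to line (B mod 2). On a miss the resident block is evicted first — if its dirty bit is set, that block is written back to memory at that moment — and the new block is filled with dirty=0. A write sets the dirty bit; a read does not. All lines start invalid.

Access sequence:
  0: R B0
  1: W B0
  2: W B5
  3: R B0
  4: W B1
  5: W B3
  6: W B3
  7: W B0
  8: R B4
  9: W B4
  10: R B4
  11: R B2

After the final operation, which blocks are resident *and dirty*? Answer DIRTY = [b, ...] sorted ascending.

  0 | R B0 → L0 miss [-]
  1 | W B0 → L0 hit [D]
  2 | W B5 → L1 miss [D]
  3 | R B0 → L0 hit [D]
  4 | W B1 → L1 miss wb→B5 [D]
  5 | W B3 → L1 miss wb→B1 [D]
  6 | W B3 → L1 hit [D]
  7 | W B0 → L0 hit [D]
  8 | R B4 → L0 miss wb→B0 [-]
  9 | W B4 → L0 hit [D]
  10 | R B4 → L0 hit [D]
  11 | R B2 → L0 miss wb→B4 [-]

DIRTY = [3]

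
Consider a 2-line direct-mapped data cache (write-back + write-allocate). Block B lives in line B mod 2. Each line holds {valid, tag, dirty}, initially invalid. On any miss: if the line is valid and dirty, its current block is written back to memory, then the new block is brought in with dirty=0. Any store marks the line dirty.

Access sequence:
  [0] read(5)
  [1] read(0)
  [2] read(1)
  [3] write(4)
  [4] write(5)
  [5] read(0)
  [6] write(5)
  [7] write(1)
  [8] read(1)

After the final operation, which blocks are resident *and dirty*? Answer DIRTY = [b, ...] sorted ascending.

DIRTY = [1]

0: R B5 → L1 miss [-]
1: R B0 → L0 miss [-]
2: R B1 → L1 miss [-]
3: W B4 → L0 miss [D]
4: W B5 → L1 miss [D]
5: R B0 → L0 miss wb→B4 [-]
6: W B5 → L1 hit [D]
7: W B1 → L1 miss wb→B5 [D]
8: R B1 → L1 hit [D]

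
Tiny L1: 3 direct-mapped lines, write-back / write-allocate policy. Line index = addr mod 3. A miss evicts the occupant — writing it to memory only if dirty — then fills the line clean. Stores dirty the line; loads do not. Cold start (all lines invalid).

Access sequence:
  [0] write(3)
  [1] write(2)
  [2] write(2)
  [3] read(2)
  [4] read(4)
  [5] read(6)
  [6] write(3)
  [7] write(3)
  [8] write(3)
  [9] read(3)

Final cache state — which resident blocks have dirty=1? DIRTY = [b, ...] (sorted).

DIRTY = [2, 3]

  0 | W B3 → L0 miss [D]
  1 | W B2 → L2 miss [D]
  2 | W B2 → L2 hit [D]
  3 | R B2 → L2 hit [D]
  4 | R B4 → L1 miss [-]
  5 | R B6 → L0 miss wb→B3 [-]
  6 | W B3 → L0 miss [D]
  7 | W B3 → L0 hit [D]
  8 | W B3 → L0 hit [D]
  9 | R B3 → L0 hit [D]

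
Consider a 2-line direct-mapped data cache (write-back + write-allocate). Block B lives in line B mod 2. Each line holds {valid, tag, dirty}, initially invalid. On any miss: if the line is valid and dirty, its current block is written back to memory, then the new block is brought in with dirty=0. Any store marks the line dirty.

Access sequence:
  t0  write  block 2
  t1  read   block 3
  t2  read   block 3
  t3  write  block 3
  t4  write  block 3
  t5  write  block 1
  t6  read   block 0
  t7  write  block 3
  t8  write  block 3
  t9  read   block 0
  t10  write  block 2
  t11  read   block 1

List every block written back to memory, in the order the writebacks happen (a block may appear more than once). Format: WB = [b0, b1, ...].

WB = [3, 2, 1, 3]

0: W B2 -> L0 miss  d=D]
1: R B3 -> L1 miss  d=-]
2: R B3 -> L1 hit  d=-]
3: W B3 -> L1 hit  d=D]
4: W B3 -> L1 hit  d=D]
5: W B1 -> L1 miss wb->B3  d=D]
6: R B0 -> L0 miss wb->B2  d=-]
7: W B3 -> L1 miss wb->B1  d=D]
8: W B3 -> L1 hit  d=D]
9: R B0 -> L0 hit  d=-]
10: W B2 -> L0 miss  d=D]
11: R B1 -> L1 miss wb->B3  d=-]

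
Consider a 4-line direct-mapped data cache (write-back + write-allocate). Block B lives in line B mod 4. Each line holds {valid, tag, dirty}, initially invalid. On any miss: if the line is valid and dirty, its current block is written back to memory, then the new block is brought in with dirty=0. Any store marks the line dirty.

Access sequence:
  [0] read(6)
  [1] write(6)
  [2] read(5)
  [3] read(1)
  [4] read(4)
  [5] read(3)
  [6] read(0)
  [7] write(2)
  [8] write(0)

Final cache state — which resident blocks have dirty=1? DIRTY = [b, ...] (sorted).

  0 | R B6 → L2 miss [-]
  1 | W B6 → L2 hit [D]
  2 | R B5 → L1 miss [-]
  3 | R B1 → L1 miss [-]
  4 | R B4 → L0 miss [-]
  5 | R B3 → L3 miss [-]
  6 | R B0 → L0 miss [-]
  7 | W B2 → L2 miss wb→B6 [D]
  8 | W B0 → L0 hit [D]

DIRTY = [0, 2]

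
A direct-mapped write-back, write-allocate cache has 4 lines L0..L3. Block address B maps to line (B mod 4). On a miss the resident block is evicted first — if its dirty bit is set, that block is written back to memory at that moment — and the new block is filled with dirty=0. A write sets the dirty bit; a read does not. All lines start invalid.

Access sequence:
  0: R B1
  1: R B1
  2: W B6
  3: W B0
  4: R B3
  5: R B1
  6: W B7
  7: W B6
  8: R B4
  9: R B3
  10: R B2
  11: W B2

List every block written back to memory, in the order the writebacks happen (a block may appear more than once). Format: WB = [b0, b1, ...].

  0 | R B1 → L1 miss [-]
  1 | R B1 → L1 hit [-]
  2 | W B6 → L2 miss [D]
  3 | W B0 → L0 miss [D]
  4 | R B3 → L3 miss [-]
  5 | R B1 → L1 hit [-]
  6 | W B7 → L3 miss [D]
  7 | W B6 → L2 hit [D]
  8 | R B4 → L0 miss wb→B0 [-]
  9 | R B3 → L3 miss wb→B7 [-]
  10 | R B2 → L2 miss wb→B6 [-]
  11 | W B2 → L2 hit [D]

WB = [0, 7, 6]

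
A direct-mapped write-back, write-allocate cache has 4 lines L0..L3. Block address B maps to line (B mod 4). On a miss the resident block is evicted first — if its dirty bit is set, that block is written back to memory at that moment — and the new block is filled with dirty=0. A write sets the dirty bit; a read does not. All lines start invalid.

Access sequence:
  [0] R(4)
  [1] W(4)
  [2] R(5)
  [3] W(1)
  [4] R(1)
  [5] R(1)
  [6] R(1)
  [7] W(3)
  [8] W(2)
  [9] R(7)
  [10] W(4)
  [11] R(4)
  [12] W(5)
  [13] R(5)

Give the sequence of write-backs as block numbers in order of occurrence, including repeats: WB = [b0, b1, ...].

0: R B4 → L0 miss [-]
1: W B4 → L0 hit [D]
2: R B5 → L1 miss [-]
3: W B1 → L1 miss [D]
4: R B1 → L1 hit [D]
5: R B1 → L1 hit [D]
6: R B1 → L1 hit [D]
7: W B3 → L3 miss [D]
8: W B2 → L2 miss [D]
9: R B7 → L3 miss wb→B3 [-]
10: W B4 → L0 hit [D]
11: R B4 → L0 hit [D]
12: W B5 → L1 miss wb→B1 [D]
13: R B5 → L1 hit [D]

WB = [3, 1]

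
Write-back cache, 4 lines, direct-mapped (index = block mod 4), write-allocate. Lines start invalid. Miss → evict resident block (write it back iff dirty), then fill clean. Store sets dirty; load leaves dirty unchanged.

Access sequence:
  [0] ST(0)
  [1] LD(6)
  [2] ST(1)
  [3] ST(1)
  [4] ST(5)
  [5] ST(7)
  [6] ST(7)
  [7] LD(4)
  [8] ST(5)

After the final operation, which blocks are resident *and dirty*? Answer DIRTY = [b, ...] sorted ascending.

0: W B0 → L0 miss [D]
1: R B6 → L2 miss [-]
2: W B1 → L1 miss [D]
3: W B1 → L1 hit [D]
4: W B5 → L1 miss wb→B1 [D]
5: W B7 → L3 miss [D]
6: W B7 → L3 hit [D]
7: R B4 → L0 miss wb→B0 [-]
8: W B5 → L1 hit [D]

DIRTY = [5, 7]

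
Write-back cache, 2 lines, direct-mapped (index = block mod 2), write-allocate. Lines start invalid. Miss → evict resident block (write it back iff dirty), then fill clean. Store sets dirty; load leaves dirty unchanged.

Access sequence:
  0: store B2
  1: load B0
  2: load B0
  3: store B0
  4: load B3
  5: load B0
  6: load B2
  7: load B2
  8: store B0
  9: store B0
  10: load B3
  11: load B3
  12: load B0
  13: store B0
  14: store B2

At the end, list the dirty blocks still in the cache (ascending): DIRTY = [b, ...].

0: W B2 → L0 miss [D]
1: R B0 → L0 miss wb→B2 [-]
2: R B0 → L0 hit [-]
3: W B0 → L0 hit [D]
4: R B3 → L1 miss [-]
5: R B0 → L0 hit [D]
6: R B2 → L0 miss wb→B0 [-]
7: R B2 → L0 hit [-]
8: W B0 → L0 miss [D]
9: W B0 → L0 hit [D]
10: R B3 → L1 hit [-]
11: R B3 → L1 hit [-]
12: R B0 → L0 hit [D]
13: W B0 → L0 hit [D]
14: W B2 → L0 miss wb→B0 [D]

DIRTY = [2]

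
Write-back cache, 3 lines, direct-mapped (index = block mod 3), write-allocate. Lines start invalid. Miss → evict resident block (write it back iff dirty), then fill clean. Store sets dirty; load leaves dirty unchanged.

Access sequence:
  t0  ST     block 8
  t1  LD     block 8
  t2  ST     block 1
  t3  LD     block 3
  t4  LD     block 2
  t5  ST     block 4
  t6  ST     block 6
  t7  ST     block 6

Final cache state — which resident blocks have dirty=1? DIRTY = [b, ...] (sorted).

DIRTY = [4, 6]

  0 | W B8 → L2 miss [D]
  1 | R B8 → L2 hit [D]
  2 | W B1 → L1 miss [D]
  3 | R B3 → L0 miss [-]
  4 | R B2 → L2 miss wb→B8 [-]
  5 | W B4 → L1 miss wb→B1 [D]
  6 | W B6 → L0 miss [D]
  7 | W B6 → L0 hit [D]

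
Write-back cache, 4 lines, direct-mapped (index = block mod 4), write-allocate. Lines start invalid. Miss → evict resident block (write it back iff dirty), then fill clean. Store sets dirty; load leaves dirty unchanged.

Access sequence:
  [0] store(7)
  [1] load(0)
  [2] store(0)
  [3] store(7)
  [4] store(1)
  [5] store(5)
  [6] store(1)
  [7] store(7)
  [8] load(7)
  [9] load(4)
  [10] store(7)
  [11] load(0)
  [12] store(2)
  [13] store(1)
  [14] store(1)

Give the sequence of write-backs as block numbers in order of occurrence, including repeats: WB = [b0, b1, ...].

WB = [1, 5, 0]

0: W B7 → L3 miss [D]
1: R B0 → L0 miss [-]
2: W B0 → L0 hit [D]
3: W B7 → L3 hit [D]
4: W B1 → L1 miss [D]
5: W B5 → L1 miss wb→B1 [D]
6: W B1 → L1 miss wb→B5 [D]
7: W B7 → L3 hit [D]
8: R B7 → L3 hit [D]
9: R B4 → L0 miss wb→B0 [-]
10: W B7 → L3 hit [D]
11: R B0 → L0 miss [-]
12: W B2 → L2 miss [D]
13: W B1 → L1 hit [D]
14: W B1 → L1 hit [D]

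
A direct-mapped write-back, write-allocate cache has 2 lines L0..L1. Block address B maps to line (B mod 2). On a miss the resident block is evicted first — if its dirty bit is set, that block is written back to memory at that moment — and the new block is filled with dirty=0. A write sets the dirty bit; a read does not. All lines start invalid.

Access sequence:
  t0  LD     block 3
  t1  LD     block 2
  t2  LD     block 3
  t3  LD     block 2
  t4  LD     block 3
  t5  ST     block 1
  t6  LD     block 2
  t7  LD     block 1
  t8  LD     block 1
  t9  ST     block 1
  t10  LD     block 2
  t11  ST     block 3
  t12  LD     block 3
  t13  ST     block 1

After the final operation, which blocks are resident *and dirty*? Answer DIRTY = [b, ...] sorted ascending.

DIRTY = [1]

0: R B3 -> L1 miss  d=-]
1: R B2 -> L0 miss  d=-]
2: R B3 -> L1 hit  d=-]
3: R B2 -> L0 hit  d=-]
4: R B3 -> L1 hit  d=-]
5: W B1 -> L1 miss  d=D]
6: R B2 -> L0 hit  d=-]
7: R B1 -> L1 hit  d=D]
8: R B1 -> L1 hit  d=D]
9: W B1 -> L1 hit  d=D]
10: R B2 -> L0 hit  d=-]
11: W B3 -> L1 miss wb->B1  d=D]
12: R B3 -> L1 hit  d=D]
13: W B1 -> L1 miss wb->B3  d=D]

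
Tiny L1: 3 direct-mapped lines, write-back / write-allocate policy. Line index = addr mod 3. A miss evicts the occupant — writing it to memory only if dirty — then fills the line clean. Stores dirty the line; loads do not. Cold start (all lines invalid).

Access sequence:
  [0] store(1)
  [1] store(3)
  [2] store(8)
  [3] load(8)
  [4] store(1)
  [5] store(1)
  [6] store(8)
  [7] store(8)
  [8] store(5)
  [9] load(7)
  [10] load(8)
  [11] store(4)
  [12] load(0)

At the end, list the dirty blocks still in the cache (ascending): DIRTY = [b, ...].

  0 | W B1 → L1 miss [D]
  1 | W B3 → L0 miss [D]
  2 | W B8 → L2 miss [D]
  3 | R B8 → L2 hit [D]
  4 | W B1 → L1 hit [D]
  5 | W B1 → L1 hit [D]
  6 | W B8 → L2 hit [D]
  7 | W B8 → L2 hit [D]
  8 | W B5 → L2 miss wb→B8 [D]
  9 | R B7 → L1 miss wb→B1 [-]
  10 | R B8 → L2 miss wb→B5 [-]
  11 | W B4 → L1 miss [D]
  12 | R B0 → L0 miss wb→B3 [-]

DIRTY = [4]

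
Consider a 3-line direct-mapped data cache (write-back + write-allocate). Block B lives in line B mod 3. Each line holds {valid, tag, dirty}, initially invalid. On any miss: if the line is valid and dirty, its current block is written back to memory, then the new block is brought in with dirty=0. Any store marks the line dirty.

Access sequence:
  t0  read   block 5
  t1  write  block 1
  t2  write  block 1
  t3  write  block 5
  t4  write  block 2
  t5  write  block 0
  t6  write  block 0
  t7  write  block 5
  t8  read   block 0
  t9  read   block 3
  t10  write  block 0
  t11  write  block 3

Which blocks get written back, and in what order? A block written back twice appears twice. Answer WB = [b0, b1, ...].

0: R B5 -> L2 miss  d=-]
1: W B1 -> L1 miss  d=D]
2: W B1 -> L1 hit  d=D]
3: W B5 -> L2 hit  d=D]
4: W B2 -> L2 miss wb->B5  d=D]
5: W B0 -> L0 miss  d=D]
6: W B0 -> L0 hit  d=D]
7: W B5 -> L2 miss wb->B2  d=D]
8: R B0 -> L0 hit  d=D]
9: R B3 -> L0 miss wb->B0  d=-]
10: W B0 -> L0 miss  d=D]
11: W B3 -> L0 miss wb->B0  d=D]

WB = [5, 2, 0, 0]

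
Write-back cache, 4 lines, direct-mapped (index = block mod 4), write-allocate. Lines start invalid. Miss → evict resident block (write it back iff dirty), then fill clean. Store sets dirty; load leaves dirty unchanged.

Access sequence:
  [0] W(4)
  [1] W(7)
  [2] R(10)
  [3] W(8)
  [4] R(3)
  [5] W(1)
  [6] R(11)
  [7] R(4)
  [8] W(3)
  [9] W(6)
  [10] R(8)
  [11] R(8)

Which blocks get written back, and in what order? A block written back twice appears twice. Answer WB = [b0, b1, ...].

0: W B4 -> L0 miss  d=D]
1: W B7 -> L3 miss  d=D]
2: R B10 -> L2 miss  d=-]
3: W B8 -> L0 miss wb->B4  d=D]
4: R B3 -> L3 miss wb->B7  d=-]
5: W B1 -> L1 miss  d=D]
6: R B11 -> L3 miss  d=-]
7: R B4 -> L0 miss wb->B8  d=-]
8: W B3 -> L3 miss  d=D]
9: W B6 -> L2 miss  d=D]
10: R B8 -> L0 miss  d=-]
11: R B8 -> L0 hit  d=-]

WB = [4, 7, 8]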